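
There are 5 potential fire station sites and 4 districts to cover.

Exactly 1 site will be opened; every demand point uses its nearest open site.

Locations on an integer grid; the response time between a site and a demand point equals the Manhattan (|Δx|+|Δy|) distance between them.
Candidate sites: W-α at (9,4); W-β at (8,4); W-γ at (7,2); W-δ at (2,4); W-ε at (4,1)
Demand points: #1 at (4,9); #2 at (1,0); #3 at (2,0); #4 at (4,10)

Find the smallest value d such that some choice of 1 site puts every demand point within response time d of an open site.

Open {W-δ}.
  Farthest demand point is #4 at response time 8 (to W-δ); all others are ≤ 8.
With {W-ε} the worst case is 9.
With {W-β} the worst case is 11.
No size-1 selection achieves below 8.

8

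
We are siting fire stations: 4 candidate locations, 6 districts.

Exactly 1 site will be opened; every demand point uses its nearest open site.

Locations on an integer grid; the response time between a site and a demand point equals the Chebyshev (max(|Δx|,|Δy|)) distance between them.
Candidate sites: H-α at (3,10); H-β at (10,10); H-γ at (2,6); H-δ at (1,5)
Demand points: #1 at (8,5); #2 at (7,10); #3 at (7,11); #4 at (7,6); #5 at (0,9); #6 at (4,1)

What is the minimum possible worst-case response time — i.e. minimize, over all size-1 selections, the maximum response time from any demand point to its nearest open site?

Open {H-γ}.
  Farthest demand point is #1 at response time 6 (to H-γ); all others are ≤ 6.
With {H-δ} the worst case is 7.
With {H-α} the worst case is 9.
No size-1 selection achieves below 6.

6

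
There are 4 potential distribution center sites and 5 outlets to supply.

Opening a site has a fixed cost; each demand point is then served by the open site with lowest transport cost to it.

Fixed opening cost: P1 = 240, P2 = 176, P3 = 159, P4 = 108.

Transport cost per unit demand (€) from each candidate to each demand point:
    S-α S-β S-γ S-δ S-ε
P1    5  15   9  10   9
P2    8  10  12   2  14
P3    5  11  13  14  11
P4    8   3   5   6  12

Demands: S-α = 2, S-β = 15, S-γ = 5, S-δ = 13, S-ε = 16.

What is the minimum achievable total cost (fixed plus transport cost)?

464

Open {P4}: assign each demand point to its cheapest open site.
  S-α→P4 2×8=16, S-β→P4 15×3=45, S-γ→P4 5×5=25, S-δ→P4 13×6=78, S-ε→P4 16×12=192
  transport cost 356, fixed 108 → total 464.
Compare {P2, P4}: transport cost 304 + fixed 284 = 588.
Compare {P3, P4}: transport cost 334 + fixed 267 = 601.
Compare {P1, P4}: transport cost 302 + fixed 348 = 650.
All other subsets cost ≥ 588. Minimum total cost: 464.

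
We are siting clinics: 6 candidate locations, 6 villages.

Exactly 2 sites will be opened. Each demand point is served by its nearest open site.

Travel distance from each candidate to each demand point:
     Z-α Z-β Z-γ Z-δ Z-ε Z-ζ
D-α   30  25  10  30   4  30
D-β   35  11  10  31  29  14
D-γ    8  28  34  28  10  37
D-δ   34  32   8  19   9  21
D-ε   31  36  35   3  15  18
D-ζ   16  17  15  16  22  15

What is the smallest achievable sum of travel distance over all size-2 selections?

78

Open {D-α, D-ζ}.
  Z-α→D-ζ 16, Z-β→D-ζ 17, Z-γ→D-α 10, Z-δ→D-ζ 16, Z-ε→D-α 4, Z-ζ→D-ζ 15  ⇒ total 78.
Compare {D-β, D-γ}: total 81.
Compare {D-γ, D-ζ}: total 81.
No size-2 selection does better; minimum is 78.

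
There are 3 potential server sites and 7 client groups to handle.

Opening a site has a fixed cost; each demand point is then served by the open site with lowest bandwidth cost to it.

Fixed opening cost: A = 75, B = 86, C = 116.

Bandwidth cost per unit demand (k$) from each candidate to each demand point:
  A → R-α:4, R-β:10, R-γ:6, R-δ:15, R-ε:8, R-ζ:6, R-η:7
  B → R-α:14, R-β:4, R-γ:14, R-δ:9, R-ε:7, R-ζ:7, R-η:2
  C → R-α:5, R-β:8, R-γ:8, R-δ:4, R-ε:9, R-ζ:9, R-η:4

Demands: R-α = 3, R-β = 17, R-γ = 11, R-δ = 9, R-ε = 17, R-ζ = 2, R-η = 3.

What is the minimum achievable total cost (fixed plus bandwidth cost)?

525

Open {A, B}: assign each demand point to its cheapest open site.
  R-α→A 3×4=12, R-β→B 17×4=68, R-γ→A 11×6=66, R-δ→B 9×9=81, R-ε→B 17×7=119, R-ζ→A 2×6=12, R-η→B 3×2=6
  bandwidth cost 364, fixed 161 → total 525.
Compare {B, C}: bandwidth cost 346 + fixed 202 = 548.
Compare {B}: bandwidth cost 484 + fixed 86 = 570.
Compare {C}: bandwidth cost 458 + fixed 116 = 574.
All other subsets cost ≥ 548. Minimum total cost: 525.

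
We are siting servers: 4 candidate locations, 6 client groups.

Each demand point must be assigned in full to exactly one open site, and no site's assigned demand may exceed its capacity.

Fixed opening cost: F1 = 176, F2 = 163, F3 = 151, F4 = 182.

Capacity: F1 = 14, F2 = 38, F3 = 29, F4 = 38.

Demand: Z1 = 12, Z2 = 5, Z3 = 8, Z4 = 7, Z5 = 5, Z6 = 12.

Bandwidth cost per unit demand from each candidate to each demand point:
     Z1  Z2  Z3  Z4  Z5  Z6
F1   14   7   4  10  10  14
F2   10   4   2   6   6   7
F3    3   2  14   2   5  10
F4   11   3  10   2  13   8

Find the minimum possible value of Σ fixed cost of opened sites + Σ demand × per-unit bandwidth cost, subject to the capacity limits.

499

Open {F2, F3}; cheapest assignment that respects the capacities:
  F2 (cap 38, load 20): Z3, Z6 — cost 8×2 + 12×7 = 100
  F3 (cap 29, load 29): Z1, Z2, Z4, Z5 — cost 12×3 + 5×2 + 7×2 + 5×5 = 85
  Shipping 185, fixed 314 → total 499.
  Any other capacity-feasible assignment to {F2, F3} ships for at least 185.
Compare {F3, F4}: its best feasible assignment gives total 594.
Compare {F2, F4}: its best feasible assignment gives total 624.
Every other set of open sites that can feasibly serve all demand totals ≥ 594 even under its best assignment. Minimum: 499.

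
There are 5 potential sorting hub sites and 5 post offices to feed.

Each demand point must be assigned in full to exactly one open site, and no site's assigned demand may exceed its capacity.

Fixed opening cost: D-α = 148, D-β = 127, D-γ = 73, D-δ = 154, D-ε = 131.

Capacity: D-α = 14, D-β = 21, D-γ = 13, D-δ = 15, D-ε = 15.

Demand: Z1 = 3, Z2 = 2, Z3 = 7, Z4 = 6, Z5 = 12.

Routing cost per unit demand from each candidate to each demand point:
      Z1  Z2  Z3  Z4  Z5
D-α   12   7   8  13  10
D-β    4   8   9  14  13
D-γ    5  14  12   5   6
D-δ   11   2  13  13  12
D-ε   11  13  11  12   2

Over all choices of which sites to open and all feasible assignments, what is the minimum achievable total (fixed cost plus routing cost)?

Open {D-β, D-γ}; cheapest assignment that respects the capacities:
  D-β (cap 21, load 18): Z1, Z2, Z3, Z4 — cost 3×4 + 2×8 + 7×9 + 6×14 = 175
  D-γ (cap 13, load 12): Z5 — cost 12×6 = 72
  Shipping 247, fixed 200 → total 447.
  Any other capacity-feasible assignment to {D-β, D-γ} ships for at least 247.
Compare {D-β, D-ε}: its best feasible assignment gives total 457.
Compare {D-β, D-γ, D-ε}: its best feasible assignment gives total 476.
Every other set of open sites that can feasibly serve all demand totals ≥ 457 even under its best assignment. Minimum: 447.

447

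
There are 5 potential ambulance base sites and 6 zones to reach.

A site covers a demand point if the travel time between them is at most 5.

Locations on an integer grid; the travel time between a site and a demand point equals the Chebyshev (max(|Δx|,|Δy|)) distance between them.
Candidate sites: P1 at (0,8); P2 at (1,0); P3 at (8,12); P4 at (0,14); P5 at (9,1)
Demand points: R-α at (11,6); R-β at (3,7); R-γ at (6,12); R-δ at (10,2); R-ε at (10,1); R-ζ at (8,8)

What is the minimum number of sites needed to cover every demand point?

Coverage sets (demand points within 5 of each site):
  P1: {R-β}
  P2: {}
  P3: {R-β, R-γ, R-ζ}
  P4: {}
  P5: {R-α, R-δ, R-ε}
No single site covers all 6 demand points.
But {P3, P5} covers everything, so the minimum is 2.

2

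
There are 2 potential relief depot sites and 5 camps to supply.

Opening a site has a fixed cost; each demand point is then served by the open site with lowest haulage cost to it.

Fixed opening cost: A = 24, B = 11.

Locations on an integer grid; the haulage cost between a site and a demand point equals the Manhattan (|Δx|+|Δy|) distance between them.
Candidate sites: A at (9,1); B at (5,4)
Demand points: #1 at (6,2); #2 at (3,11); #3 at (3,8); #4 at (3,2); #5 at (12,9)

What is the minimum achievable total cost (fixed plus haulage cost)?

45

Open {B}: assign each demand point to its cheapest open site.
  #1→B 3, #2→B 9, #3→B 6, #4→B 4, #5→B 12
  haulage cost 34, fixed 11 → total 45.
Compare {A, B}: haulage cost 33 + fixed 35 = 68.
Compare {A}: haulage cost 51 + fixed 24 = 75.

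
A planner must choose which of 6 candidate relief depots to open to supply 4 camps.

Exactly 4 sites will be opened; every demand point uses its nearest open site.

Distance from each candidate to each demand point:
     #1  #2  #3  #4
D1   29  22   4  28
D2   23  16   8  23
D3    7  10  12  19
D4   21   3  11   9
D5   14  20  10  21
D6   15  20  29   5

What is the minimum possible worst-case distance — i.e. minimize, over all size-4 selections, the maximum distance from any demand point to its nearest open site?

Open {D1, D3, D4, D6}.
  Farthest demand point is #1 at distance 7 (to D3); all others are ≤ 7.
With {D2, D3, D4, D6} the worst case is 8.
With {D1, D2, D3, D4} the worst case is 9.
No size-4 selection achieves below 7.

7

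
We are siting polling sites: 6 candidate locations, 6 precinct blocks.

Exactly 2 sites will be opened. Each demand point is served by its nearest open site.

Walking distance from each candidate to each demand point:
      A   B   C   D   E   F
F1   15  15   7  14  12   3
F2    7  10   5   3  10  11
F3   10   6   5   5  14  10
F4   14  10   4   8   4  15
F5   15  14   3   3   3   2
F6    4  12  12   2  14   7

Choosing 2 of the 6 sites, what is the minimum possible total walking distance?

26

Open {F5, F6}.
  A→F6 4, B→F6 12, C→F5 3, D→F6 2, E→F5 3, F→F5 2  ⇒ total 26.
Compare {F3, F5}: total 27.
Compare {F2, F5}: total 28.
No size-2 selection does better; minimum is 26.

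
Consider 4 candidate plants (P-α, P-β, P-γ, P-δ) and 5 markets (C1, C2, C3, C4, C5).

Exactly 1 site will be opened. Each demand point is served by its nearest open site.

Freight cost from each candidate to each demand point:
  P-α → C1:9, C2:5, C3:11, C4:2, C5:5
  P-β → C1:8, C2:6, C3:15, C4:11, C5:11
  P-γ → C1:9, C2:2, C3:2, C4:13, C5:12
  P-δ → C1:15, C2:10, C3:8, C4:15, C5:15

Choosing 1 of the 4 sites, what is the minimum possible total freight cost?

Open {P-α}.
  C1→P-α 9, C2→P-α 5, C3→P-α 11, C4→P-α 2, C5→P-α 5  ⇒ total 32.
Compare {P-γ}: total 38.
Compare {P-β}: total 51.
No size-1 selection does better; minimum is 32.

32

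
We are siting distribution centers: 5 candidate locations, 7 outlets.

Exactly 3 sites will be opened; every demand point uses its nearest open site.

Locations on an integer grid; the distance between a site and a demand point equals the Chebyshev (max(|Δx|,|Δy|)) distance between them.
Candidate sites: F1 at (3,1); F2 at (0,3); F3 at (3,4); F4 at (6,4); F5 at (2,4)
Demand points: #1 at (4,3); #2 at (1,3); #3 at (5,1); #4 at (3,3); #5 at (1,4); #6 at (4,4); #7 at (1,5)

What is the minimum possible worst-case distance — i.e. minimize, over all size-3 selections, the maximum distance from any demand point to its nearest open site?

2

Open {F1, F2, F3}.
  Farthest demand point is #3 at distance 2 (to F1); all others are ≤ 2.
With {F1, F2, F4} the worst case is 2.
With {F1, F2, F5} the worst case is 2.
No size-3 selection achieves below 2.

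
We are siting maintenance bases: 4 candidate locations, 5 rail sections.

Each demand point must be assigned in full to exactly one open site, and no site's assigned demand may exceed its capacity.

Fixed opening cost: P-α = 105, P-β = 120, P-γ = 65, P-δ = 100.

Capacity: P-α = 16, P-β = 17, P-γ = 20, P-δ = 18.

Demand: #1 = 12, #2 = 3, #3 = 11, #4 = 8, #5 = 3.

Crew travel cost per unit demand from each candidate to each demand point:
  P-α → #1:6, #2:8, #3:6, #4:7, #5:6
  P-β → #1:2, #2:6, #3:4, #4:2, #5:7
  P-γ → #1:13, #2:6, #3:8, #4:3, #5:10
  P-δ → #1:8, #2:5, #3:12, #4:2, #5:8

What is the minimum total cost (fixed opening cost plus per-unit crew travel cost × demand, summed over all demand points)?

412

Open {P-γ, P-δ}; cheapest assignment that respects the capacities:
  P-γ (cap 20, load 19): #3, #4 — cost 11×8 + 8×3 = 112
  P-δ (cap 18, load 18): #1, #2, #5 — cost 12×8 + 3×5 + 3×8 = 135
  Shipping 247, fixed 165 → total 412.
  Any other capacity-feasible assignment to {P-γ, P-δ} ships for at least 247.
Compare {P-α, P-β, P-γ}: its best feasible assignment gives total 440.
Compare {P-β, P-γ}: its best feasible assignment gives total 448.
Every other set of open sites that can feasibly serve all demand totals ≥ 440 even under its best assignment. Minimum: 412.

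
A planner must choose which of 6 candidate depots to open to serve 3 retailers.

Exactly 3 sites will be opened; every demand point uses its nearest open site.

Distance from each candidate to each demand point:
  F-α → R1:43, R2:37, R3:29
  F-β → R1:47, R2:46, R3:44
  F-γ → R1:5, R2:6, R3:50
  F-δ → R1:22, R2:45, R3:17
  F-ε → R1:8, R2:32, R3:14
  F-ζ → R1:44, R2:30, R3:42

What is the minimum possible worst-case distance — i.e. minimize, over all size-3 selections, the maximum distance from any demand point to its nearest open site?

Open {F-α, F-γ, F-ε}.
  Farthest demand point is R3 at distance 14 (to F-ε); all others are ≤ 14.
With {F-β, F-γ, F-ε} the worst case is 14.
With {F-γ, F-δ, F-ε} the worst case is 14.
No size-3 selection achieves below 14.

14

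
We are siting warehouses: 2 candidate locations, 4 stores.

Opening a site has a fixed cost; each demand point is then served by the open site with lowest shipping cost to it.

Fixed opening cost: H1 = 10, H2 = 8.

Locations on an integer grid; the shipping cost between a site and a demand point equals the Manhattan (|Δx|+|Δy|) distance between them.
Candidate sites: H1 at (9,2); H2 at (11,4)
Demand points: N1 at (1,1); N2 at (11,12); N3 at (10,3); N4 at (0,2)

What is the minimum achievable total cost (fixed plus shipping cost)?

Open {H1}: assign each demand point to its cheapest open site.
  N1→H1 9, N2→H1 12, N3→H1 2, N4→H1 9
  shipping cost 32, fixed 10 → total 42.
Compare {H2}: shipping cost 36 + fixed 8 = 44.
Compare {H1, H2}: shipping cost 28 + fixed 18 = 46.

42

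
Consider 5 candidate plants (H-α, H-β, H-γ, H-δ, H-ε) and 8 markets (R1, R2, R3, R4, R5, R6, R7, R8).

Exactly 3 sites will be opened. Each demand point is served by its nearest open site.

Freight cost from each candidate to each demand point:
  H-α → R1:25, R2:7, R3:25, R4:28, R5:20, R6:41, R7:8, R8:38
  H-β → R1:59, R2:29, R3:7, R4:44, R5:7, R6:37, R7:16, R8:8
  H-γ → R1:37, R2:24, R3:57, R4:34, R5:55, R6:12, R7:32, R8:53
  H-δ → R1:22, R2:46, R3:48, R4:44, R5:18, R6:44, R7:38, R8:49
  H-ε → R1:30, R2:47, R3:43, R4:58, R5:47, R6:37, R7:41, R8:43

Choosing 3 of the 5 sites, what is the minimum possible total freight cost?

102

Open {H-α, H-β, H-γ}.
  R1→H-α 25, R2→H-α 7, R3→H-β 7, R4→H-α 28, R5→H-β 7, R6→H-γ 12, R7→H-α 8, R8→H-β 8  ⇒ total 102.
Compare {H-α, H-β, H-δ}: total 124.
Compare {H-α, H-β, H-ε}: total 127.
No size-3 selection does better; minimum is 102.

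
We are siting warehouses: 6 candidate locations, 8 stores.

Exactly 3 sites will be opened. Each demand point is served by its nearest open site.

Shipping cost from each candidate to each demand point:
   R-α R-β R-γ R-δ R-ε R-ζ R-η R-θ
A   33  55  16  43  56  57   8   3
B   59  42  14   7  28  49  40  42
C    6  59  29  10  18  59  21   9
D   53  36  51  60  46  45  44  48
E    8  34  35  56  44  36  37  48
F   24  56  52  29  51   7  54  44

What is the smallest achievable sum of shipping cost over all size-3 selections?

Open {A, C, F}.
  R-α→C 6, R-β→A 55, R-γ→A 16, R-δ→C 10, R-ε→C 18, R-ζ→F 7, R-η→A 8, R-θ→A 3  ⇒ total 123.
Compare {B, C, F}: total 124.
Compare {A, C, E}: total 131.
No size-3 selection does better; minimum is 123.

123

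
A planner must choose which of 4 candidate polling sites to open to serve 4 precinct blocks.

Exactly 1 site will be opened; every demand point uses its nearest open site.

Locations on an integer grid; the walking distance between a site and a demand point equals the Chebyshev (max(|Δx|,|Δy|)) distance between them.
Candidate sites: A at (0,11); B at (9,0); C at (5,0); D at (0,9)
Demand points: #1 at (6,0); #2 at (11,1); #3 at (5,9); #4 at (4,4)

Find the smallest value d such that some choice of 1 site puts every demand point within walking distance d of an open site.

9

Open {B}.
  Farthest demand point is #3 at walking distance 9 (to B); all others are ≤ 9.
With {C} the worst case is 9.
With {A} the worst case is 11.
No size-1 selection achieves below 9.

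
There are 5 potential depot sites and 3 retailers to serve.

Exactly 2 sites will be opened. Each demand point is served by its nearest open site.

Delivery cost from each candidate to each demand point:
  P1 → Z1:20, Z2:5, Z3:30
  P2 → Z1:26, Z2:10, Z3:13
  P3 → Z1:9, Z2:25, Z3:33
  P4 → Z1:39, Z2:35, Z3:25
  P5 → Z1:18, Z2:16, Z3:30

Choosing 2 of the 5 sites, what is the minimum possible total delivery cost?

32

Open {P2, P3}.
  Z1→P3 9, Z2→P2 10, Z3→P2 13  ⇒ total 32.
Compare {P1, P2}: total 38.
Compare {P2, P5}: total 41.
No size-2 selection does better; minimum is 32.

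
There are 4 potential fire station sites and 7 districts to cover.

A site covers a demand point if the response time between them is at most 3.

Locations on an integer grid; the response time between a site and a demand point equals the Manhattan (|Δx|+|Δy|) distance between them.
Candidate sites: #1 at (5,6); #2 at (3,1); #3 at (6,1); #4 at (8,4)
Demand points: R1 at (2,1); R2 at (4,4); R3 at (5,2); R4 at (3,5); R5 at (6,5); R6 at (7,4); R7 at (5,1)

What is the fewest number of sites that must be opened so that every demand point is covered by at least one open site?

Coverage sets (demand points within 3 of each site):
  #1: {R2, R4, R5}
  #2: {R1, R3, R7}
  #3: {R3, R7}
  #4: {R5, R6}
No 2 sites suffice: every size-2 union leaves at least one demand point uncovered.
But {#1, #2, #4} covers everything, so the minimum is 3.

3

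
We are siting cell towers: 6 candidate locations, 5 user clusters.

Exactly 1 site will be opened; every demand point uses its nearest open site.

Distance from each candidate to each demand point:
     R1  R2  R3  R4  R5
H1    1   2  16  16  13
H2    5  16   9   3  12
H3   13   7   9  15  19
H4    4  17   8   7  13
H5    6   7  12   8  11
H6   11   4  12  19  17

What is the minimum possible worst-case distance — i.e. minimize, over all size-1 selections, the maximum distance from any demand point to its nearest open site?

12

Open {H5}.
  Farthest demand point is R3 at distance 12 (to H5); all others are ≤ 12.
With {H1} the worst case is 16.
With {H2} the worst case is 16.
No size-1 selection achieves below 12.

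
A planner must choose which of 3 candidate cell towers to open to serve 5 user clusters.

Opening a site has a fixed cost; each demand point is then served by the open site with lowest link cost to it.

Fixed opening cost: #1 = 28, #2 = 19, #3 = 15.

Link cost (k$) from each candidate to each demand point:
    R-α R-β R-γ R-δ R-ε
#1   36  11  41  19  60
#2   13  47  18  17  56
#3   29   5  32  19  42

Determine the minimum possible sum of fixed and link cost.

Open {#2, #3}: assign each demand point to its cheapest open site.
  R-α→#2 13, R-β→#3 5, R-γ→#2 18, R-δ→#2 17, R-ε→#3 42
  link cost 95, fixed 34 → total 129.
Compare {#3}: link cost 127 + fixed 15 = 142.
Compare {#1, #2, #3}: link cost 95 + fixed 62 = 157.
Compare {#1, #2}: link cost 115 + fixed 47 = 162.
All other subsets cost ≥ 142. Minimum total cost: 129.

129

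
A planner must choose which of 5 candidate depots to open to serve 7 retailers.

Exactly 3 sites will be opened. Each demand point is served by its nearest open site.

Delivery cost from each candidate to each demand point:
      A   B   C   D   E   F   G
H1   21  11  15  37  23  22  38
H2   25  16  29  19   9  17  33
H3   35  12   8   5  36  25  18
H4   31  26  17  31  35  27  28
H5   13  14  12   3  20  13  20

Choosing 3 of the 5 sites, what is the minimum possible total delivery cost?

76

Open {H2, H3, H5}.
  A→H5 13, B→H3 12, C→H3 8, D→H5 3, E→H2 9, F→H5 13, G→H3 18  ⇒ total 76.
Compare {H1, H2, H5}: total 81.
Compare {H2, H4, H5}: total 84.
No size-3 selection does better; minimum is 76.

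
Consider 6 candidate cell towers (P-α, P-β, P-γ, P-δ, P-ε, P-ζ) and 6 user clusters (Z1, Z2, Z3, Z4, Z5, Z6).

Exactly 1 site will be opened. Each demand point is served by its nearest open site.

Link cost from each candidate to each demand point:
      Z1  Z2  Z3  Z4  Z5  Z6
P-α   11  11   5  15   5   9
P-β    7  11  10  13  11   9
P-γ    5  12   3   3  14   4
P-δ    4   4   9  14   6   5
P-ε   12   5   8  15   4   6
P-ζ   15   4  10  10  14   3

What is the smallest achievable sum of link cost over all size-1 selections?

Open {P-γ}.
  Z1→P-γ 5, Z2→P-γ 12, Z3→P-γ 3, Z4→P-γ 3, Z5→P-γ 14, Z6→P-γ 4  ⇒ total 41.
Compare {P-δ}: total 42.
Compare {P-ε}: total 50.
No size-1 selection does better; minimum is 41.

41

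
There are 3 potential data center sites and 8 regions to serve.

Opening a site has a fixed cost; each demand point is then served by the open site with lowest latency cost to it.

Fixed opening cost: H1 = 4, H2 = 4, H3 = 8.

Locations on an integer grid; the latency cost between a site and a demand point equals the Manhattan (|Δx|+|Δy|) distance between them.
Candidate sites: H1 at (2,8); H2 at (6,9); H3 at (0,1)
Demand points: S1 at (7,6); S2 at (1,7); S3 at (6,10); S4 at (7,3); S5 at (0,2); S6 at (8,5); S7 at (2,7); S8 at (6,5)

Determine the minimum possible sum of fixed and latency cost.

41

Open {H1, H2}: assign each demand point to its cheapest open site.
  S1→H2 4, S2→H1 2, S3→H2 1, S4→H2 7, S5→H1 8, S6→H2 6, S7→H1 1, S8→H2 4
  latency cost 33, fixed 8 → total 41.
Compare {H1, H2, H3}: latency cost 26 + fixed 16 = 42.
Compare {H2, H3}: latency cost 36 + fixed 12 = 48.
Compare {H2}: latency cost 48 + fixed 4 = 52.
All other subsets cost ≥ 42. Minimum total cost: 41.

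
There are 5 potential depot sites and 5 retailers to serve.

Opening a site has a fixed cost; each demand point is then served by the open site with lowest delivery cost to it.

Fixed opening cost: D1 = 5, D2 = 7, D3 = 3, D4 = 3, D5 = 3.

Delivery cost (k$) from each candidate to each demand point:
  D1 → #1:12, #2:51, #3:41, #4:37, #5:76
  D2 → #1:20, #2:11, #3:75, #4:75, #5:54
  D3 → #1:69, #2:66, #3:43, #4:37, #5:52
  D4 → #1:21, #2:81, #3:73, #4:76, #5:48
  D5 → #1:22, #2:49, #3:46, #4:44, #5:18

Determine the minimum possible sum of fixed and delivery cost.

134

Open {D1, D2, D5}: assign each demand point to its cheapest open site.
  #1→D1 12, #2→D2 11, #3→D1 41, #4→D1 37, #5→D5 18
  delivery cost 119, fixed 15 → total 134.
Compare {D1, D2, D3, D5}: delivery cost 119 + fixed 18 = 137.
Compare {D1, D2, D4, D5}: delivery cost 119 + fixed 18 = 137.
Compare {D1, D2, D3, D4, D5}: delivery cost 119 + fixed 21 = 140.
All other subsets cost ≥ 137. Minimum total cost: 134.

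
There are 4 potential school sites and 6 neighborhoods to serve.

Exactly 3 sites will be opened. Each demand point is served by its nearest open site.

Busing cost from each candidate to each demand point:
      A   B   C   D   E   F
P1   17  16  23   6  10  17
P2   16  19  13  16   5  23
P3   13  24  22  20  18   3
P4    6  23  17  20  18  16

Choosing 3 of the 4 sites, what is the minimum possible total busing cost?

Open {P1, P2, P3}.
  A→P3 13, B→P1 16, C→P2 13, D→P1 6, E→P2 5, F→P3 3  ⇒ total 56.
Compare {P1, P3, P4}: total 58.
Compare {P1, P2, P4}: total 62.
No size-3 selection does better; minimum is 56.

56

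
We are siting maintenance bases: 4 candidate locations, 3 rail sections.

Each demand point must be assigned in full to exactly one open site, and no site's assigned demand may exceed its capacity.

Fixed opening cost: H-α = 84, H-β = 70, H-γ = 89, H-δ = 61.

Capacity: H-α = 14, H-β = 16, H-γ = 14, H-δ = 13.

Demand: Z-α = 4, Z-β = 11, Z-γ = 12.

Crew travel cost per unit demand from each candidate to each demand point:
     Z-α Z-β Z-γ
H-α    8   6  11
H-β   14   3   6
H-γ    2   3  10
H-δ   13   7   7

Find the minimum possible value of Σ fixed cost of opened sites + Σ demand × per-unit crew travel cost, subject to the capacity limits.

Open {H-β, H-δ}; cheapest assignment that respects the capacities:
  H-β (cap 16, load 15): Z-α, Z-β — cost 4×14 + 11×3 = 89
  H-δ (cap 13, load 12): Z-γ — cost 12×7 = 84
  Shipping 173, fixed 131 → total 304.
  Any other capacity-feasible assignment to {H-β, H-δ} ships for at least 173.
Compare {H-β, H-γ}: its best feasible assignment gives total 320.
Compare {H-β, H-γ, H-δ}: its best feasible assignment gives total 345.
Every other set of open sites that can feasibly serve all demand totals ≥ 320 even under its best assignment. Minimum: 304.

304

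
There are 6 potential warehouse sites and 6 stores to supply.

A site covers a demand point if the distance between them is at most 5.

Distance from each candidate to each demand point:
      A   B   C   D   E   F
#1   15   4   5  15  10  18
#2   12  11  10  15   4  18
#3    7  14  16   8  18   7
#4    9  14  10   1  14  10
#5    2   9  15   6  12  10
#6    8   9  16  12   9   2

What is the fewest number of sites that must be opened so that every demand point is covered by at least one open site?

Coverage sets (demand points within 5 of each site):
  #1: {B, C}
  #2: {E}
  #3: {}
  #4: {D}
  #5: {A}
  #6: {F}
No 4 sites suffice: every size-4 union leaves at least one demand point uncovered.
But {#1, #2, #4, #5, #6} covers everything, so the minimum is 5.

5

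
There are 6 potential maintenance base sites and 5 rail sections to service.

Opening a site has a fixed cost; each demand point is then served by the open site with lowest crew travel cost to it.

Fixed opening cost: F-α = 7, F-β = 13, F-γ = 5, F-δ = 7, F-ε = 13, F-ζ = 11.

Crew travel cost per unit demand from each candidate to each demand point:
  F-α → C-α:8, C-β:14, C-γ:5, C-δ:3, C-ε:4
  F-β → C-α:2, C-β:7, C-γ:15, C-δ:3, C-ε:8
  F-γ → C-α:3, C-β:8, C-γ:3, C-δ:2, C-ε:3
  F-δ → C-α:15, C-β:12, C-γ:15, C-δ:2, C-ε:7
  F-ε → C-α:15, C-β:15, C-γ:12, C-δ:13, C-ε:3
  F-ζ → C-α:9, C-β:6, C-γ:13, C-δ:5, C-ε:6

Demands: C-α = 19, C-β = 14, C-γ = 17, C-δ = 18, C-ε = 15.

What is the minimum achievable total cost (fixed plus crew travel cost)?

Open {F-β, F-γ, F-ζ}: assign each demand point to its cheapest open site.
  C-α→F-β 19×2=38, C-β→F-ζ 14×6=84, C-γ→F-γ 17×3=51, C-δ→F-γ 18×2=36, C-ε→F-γ 15×3=45
  crew travel cost 254, fixed 29 → total 283.
Compare {F-β, F-γ}: crew travel cost 268 + fixed 18 = 286.
Compare {F-γ, F-ζ}: crew travel cost 273 + fixed 16 = 289.
Compare {F-α, F-β, F-γ, F-ζ}: crew travel cost 254 + fixed 36 = 290.
All other subsets cost ≥ 286. Minimum total cost: 283.

283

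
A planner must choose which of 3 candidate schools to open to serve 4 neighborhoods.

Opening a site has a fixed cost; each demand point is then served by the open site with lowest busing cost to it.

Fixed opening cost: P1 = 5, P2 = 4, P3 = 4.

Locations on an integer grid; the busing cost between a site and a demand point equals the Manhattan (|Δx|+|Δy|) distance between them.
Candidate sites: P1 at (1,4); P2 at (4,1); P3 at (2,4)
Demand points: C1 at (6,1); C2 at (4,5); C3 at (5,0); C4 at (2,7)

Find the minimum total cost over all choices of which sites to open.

Open {P2, P3}: assign each demand point to its cheapest open site.
  C1→P2 2, C2→P3 3, C3→P2 2, C4→P3 3
  busing cost 10, fixed 8 → total 18.
Compare {P2}: busing cost 16 + fixed 4 = 20.
Compare {P1, P2}: busing cost 12 + fixed 9 = 21.
Compare {P1, P2, P3}: busing cost 10 + fixed 13 = 23.
All other subsets cost ≥ 20. Minimum total cost: 18.

18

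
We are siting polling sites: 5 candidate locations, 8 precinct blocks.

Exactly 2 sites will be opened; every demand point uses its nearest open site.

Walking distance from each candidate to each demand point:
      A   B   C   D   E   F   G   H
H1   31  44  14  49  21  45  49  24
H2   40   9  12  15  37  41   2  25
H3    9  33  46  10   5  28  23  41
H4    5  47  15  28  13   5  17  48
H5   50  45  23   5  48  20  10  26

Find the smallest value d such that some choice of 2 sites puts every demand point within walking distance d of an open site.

Open {H2, H4}.
  Farthest demand point is H at walking distance 25 (to H2); all others are ≤ 25.
With {H2, H3} the worst case is 28.
With {H1, H3} the worst case is 33.
No size-2 selection achieves below 25.

25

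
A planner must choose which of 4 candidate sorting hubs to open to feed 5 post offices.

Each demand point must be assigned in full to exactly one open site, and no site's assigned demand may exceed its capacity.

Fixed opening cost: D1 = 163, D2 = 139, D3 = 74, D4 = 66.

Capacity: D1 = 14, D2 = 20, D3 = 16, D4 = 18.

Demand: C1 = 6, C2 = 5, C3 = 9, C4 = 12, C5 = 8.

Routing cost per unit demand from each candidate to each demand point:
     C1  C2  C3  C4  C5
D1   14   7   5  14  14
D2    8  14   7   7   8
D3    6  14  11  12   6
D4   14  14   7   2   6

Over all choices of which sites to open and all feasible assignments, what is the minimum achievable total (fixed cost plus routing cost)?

Open {D1, D3, D4}; cheapest assignment that respects the capacities:
  D1 (cap 14, load 14): C2, C3 — cost 5×7 + 9×5 = 80
  D3 (cap 16, load 14): C1, C5 — cost 6×6 + 8×6 = 84
  D4 (cap 18, load 12): C4 — cost 12×2 = 24
  Shipping 188, fixed 303 → total 491.
  Any other capacity-feasible assignment to {D1, D3, D4} ships for at least 188.
Compare {D2, D3, D4}: its best feasible assignment gives total 520.
Compare {D1, D2, D4}: its best feasible assignment gives total 584.
Every other set of open sites that can feasibly serve all demand totals ≥ 520 even under its best assignment. Minimum: 491.

491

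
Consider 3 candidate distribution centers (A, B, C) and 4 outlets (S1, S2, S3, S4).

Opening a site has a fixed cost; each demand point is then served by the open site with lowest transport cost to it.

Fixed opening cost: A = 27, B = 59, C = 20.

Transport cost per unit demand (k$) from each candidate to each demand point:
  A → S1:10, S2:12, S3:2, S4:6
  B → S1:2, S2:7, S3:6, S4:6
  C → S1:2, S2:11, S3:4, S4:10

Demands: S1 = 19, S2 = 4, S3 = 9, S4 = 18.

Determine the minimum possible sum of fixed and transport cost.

255

Open {A, C}: assign each demand point to its cheapest open site.
  S1→C 19×2=38, S2→C 4×11=44, S3→A 9×2=18, S4→A 18×6=108
  transport cost 208, fixed 47 → total 255.
Compare {A, B}: transport cost 192 + fixed 86 = 278.
Compare {B}: transport cost 228 + fixed 59 = 287.
Compare {B, C}: transport cost 210 + fixed 79 = 289.
All other subsets cost ≥ 278. Minimum total cost: 255.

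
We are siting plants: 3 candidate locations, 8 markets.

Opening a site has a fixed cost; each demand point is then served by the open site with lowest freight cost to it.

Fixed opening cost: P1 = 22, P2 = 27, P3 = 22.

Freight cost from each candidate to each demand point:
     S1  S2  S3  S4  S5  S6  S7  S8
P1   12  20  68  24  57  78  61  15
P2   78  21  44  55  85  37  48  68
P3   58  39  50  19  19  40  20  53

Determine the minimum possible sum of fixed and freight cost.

239

Open {P1, P3}: assign each demand point to its cheapest open site.
  S1→P1 12, S2→P1 20, S3→P3 50, S4→P3 19, S5→P3 19, S6→P3 40, S7→P3 20, S8→P1 15
  freight cost 195, fixed 44 → total 239.
Compare {P1, P2, P3}: freight cost 186 + fixed 71 = 257.
Compare {P1, P2}: freight cost 257 + fixed 49 = 306.
Compare {P3}: freight cost 298 + fixed 22 = 320.
All other subsets cost ≥ 257. Minimum total cost: 239.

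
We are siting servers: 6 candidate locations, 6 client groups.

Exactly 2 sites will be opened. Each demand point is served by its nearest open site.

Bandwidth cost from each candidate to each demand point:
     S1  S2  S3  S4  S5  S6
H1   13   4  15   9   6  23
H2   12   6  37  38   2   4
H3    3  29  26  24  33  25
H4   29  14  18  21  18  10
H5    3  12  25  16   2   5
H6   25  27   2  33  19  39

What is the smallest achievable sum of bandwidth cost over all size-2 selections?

38

Open {H1, H5}.
  S1→H5 3, S2→H1 4, S3→H1 15, S4→H1 9, S5→H5 2, S6→H5 5  ⇒ total 38.
Compare {H5, H6}: total 40.
Compare {H1, H2}: total 46.
No size-2 selection does better; minimum is 38.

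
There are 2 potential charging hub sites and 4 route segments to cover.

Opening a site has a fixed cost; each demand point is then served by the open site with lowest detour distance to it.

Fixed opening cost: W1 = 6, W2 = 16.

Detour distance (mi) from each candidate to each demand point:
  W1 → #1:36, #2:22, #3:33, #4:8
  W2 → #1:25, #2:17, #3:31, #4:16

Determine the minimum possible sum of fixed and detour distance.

Open {W1, W2}: assign each demand point to its cheapest open site.
  #1→W2 25, #2→W2 17, #3→W2 31, #4→W1 8
  detour distance 81, fixed 22 → total 103.
Compare {W1}: detour distance 99 + fixed 6 = 105.
Compare {W2}: detour distance 89 + fixed 16 = 105.

103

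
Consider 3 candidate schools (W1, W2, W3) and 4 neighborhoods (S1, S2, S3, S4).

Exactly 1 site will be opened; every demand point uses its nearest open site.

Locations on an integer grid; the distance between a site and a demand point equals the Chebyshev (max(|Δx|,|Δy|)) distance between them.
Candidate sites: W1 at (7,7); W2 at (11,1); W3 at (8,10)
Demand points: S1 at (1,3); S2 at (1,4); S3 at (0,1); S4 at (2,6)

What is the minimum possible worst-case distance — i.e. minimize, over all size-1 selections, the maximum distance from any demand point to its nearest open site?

7

Open {W1}.
  Farthest demand point is S3 at distance 7 (to W1); all others are ≤ 7.
With {W3} the worst case is 9.
With {W2} the worst case is 11.
No size-1 selection achieves below 7.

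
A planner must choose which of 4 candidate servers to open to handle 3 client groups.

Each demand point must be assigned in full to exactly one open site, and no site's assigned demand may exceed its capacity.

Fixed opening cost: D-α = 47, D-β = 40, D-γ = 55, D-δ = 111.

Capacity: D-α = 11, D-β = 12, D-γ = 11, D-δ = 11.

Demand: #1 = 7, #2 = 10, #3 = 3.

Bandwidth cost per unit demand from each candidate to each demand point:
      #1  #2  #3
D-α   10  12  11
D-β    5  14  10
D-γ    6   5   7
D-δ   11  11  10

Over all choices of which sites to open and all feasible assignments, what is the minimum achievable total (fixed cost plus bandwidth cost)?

210

Open {D-β, D-γ}; cheapest assignment that respects the capacities:
  D-β (cap 12, load 10): #1, #3 — cost 7×5 + 3×10 = 65
  D-γ (cap 11, load 10): #2 — cost 10×5 = 50
  Shipping 115, fixed 95 → total 210.
  Any other capacity-feasible assignment to {D-β, D-γ} ships for at least 115.
Compare {D-α, D-γ}: its best feasible assignment gives total 255.
Compare {D-α, D-β, D-γ}: its best feasible assignment gives total 257.
Every other set of open sites that can feasibly serve all demand totals ≥ 255 even under its best assignment. Minimum: 210.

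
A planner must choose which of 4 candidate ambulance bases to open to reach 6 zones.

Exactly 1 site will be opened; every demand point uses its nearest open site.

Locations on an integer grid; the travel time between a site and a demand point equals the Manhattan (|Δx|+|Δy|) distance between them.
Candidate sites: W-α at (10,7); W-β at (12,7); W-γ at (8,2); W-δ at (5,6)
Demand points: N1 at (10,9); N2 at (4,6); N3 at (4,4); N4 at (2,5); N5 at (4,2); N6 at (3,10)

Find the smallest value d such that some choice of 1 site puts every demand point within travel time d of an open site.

8

Open {W-δ}.
  Farthest demand point is N1 at travel time 8 (to W-δ); all others are ≤ 8.
With {W-α} the worst case is 11.
With {W-β} the worst case is 13.
No size-1 selection achieves below 8.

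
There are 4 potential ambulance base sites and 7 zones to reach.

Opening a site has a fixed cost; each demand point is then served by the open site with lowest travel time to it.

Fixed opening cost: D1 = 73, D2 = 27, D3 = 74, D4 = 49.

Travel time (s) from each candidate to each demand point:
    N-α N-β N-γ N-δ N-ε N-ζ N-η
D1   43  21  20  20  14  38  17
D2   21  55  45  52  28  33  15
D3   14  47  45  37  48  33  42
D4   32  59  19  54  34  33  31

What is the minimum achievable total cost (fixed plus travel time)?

244

Open {D1, D2}: assign each demand point to its cheapest open site.
  N-α→D2 21, N-β→D1 21, N-γ→D1 20, N-δ→D1 20, N-ε→D1 14, N-ζ→D2 33, N-η→D2 15
  travel time 144, fixed 100 → total 244.
Compare {D1}: travel time 173 + fixed 73 = 246.
Compare {D2}: travel time 249 + fixed 27 = 276.
Compare {D1, D4}: travel time 156 + fixed 122 = 278.
All other subsets cost ≥ 246. Minimum total cost: 244.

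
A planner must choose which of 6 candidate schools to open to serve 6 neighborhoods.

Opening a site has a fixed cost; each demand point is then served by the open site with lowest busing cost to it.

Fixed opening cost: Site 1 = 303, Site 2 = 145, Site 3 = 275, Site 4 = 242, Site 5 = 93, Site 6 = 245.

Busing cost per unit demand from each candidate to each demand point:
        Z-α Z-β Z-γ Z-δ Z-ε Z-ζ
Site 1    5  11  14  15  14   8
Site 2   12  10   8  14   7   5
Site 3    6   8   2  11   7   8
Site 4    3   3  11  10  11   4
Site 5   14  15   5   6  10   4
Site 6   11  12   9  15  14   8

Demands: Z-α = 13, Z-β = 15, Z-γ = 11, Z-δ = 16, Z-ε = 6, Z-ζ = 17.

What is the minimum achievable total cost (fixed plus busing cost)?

Open {Site 4, Site 5}: assign each demand point to its cheapest open site.
  Z-α→Site 4 13×3=39, Z-β→Site 4 15×3=45, Z-γ→Site 5 11×5=55, Z-δ→Site 5 16×6=96, Z-ε→Site 5 6×10=60, Z-ζ→Site 4 17×4=68
  busing cost 363, fixed 335 → total 698.
Compare {Site 4}: busing cost 499 + fixed 242 = 741.
Compare {Site 5}: busing cost 686 + fixed 93 = 779.
Compare {Site 3, Site 5}: busing cost 426 + fixed 368 = 794.
All other subsets cost ≥ 741. Minimum total cost: 698.

698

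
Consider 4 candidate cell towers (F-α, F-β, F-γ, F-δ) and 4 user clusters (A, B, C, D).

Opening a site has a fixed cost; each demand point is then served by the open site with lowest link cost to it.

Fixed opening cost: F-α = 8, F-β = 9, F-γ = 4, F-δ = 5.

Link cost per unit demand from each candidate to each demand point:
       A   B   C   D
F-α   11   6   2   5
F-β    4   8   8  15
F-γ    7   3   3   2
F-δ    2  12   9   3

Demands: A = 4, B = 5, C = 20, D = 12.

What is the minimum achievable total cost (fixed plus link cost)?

Open {F-α, F-γ, F-δ}: assign each demand point to its cheapest open site.
  A→F-δ 4×2=8, B→F-γ 5×3=15, C→F-α 20×2=40, D→F-γ 12×2=24
  link cost 87, fixed 17 → total 104.
Compare {F-α, F-β, F-γ, F-δ}: link cost 87 + fixed 26 = 113.
Compare {F-γ, F-δ}: link cost 107 + fixed 9 = 116.
Compare {F-α, F-β, F-γ}: link cost 95 + fixed 21 = 116.
All other subsets cost ≥ 113. Minimum total cost: 104.

104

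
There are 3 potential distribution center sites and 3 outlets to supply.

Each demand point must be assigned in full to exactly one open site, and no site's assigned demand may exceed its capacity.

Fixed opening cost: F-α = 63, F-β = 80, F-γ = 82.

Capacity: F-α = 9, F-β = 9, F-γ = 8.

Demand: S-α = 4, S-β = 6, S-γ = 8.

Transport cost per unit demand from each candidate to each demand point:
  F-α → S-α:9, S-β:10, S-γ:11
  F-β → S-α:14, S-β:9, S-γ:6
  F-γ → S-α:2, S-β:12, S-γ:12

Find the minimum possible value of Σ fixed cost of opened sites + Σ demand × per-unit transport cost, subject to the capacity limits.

341

Open {F-α, F-β, F-γ}; cheapest assignment that respects the capacities:
  F-α (cap 9, load 6): S-β — cost 6×10 = 60
  F-β (cap 9, load 8): S-γ — cost 8×6 = 48
  F-γ (cap 8, load 4): S-α — cost 4×2 = 8
  Shipping 116, fixed 225 → total 341.
  Any other capacity-feasible assignment to {F-α, F-β, F-γ} ships for at least 116.
Total demand is 18; every other set of sites either has combined capacity below 18 or cannot fit the demands without splitting one across sites, so {F-α, F-β, F-γ} is the only feasible choice of open sites. Minimum: 341.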